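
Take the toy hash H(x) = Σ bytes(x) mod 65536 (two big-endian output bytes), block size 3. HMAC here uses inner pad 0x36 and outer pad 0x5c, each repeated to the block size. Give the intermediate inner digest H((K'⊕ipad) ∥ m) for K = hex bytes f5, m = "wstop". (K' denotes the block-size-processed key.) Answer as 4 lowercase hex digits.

036c

Key hex bytes f5 is 1 byte ≤ B = 3; zero-pad to 3 bytes: K' = f5 00 00.
K' ⊕ ipad = c3 36 36.
Inner input = c3 36 36 ∥ 77 73 74 6f 70.
Inner hash: sum = 195+54+54+119+115+116+111+112 = 876 → 03 6c.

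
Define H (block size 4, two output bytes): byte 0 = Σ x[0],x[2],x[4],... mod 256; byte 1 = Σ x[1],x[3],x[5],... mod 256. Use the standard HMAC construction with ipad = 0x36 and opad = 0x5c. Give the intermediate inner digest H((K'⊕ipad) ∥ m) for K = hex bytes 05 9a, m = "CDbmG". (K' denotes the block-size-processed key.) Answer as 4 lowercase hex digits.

Key hex bytes 05 9a is 2 bytes ≤ B = 4; zero-pad to 4 bytes: K' = 05 9a 00 00.
K' ⊕ ipad = 33 ac 36 36.
Inner input = 33 ac 36 36 ∥ 43 44 62 6d 47.
Inner hash: even-index sum = 341 mod 256 = 85; odd-index sum = 403 mod 256 = 147 → 55 93.

5593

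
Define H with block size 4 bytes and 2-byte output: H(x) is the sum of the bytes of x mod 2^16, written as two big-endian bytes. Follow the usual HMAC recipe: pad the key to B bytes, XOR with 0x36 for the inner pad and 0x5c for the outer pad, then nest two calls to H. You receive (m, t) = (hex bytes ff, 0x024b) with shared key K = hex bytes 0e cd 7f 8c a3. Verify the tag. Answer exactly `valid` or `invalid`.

valid

Key hex bytes 0e cd 7f 8c a3 is 5 bytes > B = 4, so hash it first: H(key) = 02 89, then zero-pad to 4 bytes: K' = 02 89 00 00.
K' ⊕ ipad = 34 bf 36 36; K' ⊕ opad = 5e d5 5c 5c.
Inner hash: sum = 52+191+54+54+255 = 606 → 02 5e.
Outer hash (recomputed tag): sum = 94+213+92+92+2+94 = 587 → 02 4b.
Recomputed tag = 024b; claimed = 024b → match.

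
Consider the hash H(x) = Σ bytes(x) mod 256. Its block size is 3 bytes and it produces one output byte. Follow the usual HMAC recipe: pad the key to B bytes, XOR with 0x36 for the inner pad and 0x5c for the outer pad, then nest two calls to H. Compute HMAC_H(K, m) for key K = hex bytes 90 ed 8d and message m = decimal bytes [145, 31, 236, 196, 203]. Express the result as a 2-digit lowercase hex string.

b5

Key hex bytes 90 ed 8d is exactly B = 3 bytes: K' = 90 ed 8d.
K' ⊕ ipad = a6 db bb.  K' ⊕ opad = cc b1 d1.
Inner input = (K'⊕ipad) ∥ m = a6 db bb ∥ 91 1f ec c4 cb.
Inner hash: sum = 166+219+187+145+31+236+196+203 = 1383; mod 256 = 103 → 67.
Outer input = (K'⊕opad) ∥ inner = cc b1 d1 ∥ 67.
Outer hash (tag): sum = 204+177+209+103 = 693; mod 256 = 181 → b5.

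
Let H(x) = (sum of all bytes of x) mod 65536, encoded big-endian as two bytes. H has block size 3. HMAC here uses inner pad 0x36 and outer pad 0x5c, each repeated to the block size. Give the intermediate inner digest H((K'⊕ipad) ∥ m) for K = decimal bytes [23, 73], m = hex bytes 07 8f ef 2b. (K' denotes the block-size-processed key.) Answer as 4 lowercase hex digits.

Key decimal bytes [23, 73] = 17 49 is 2 bytes ≤ B = 3; zero-pad to 3 bytes: K' = 17 49 00.
K' ⊕ ipad = 21 7f 36.
Inner input = 21 7f 36 ∥ 07 8f ef 2b.
Inner hash: sum = 33+127+54+7+143+239+43 = 646 → 02 86.

0286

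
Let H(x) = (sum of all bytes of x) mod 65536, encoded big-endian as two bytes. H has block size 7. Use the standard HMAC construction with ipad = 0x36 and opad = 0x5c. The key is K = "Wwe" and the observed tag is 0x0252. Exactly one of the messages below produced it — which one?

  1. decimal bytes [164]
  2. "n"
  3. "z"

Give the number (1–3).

Key "Wwe" = 57 77 65 is 3 bytes ≤ B = 7; zero-pad to 7 bytes: K' = 57 77 65 00 00 00 00.
K' ⊕ ipad = 61 41 53 36 36 36 36; K' ⊕ opad = 0b 2b 39 5c 5c 5c 5c.
m1: inner = H(61 41 53 36 36 36 36 a4) = 02 71; tag = H(0b 2b 39 5c 5c 5c 5c 02 71) = 0252 ← matches
m2: inner = H(61 41 53 36 36 36 36 6e) = 02 3b; tag = H(0b 2b 39 5c 5c 5c 5c 02 3b) = 021c
m3: inner = H(61 41 53 36 36 36 36 7a) = 02 47; tag = H(0b 2b 39 5c 5c 5c 5c 02 47) = 0228

1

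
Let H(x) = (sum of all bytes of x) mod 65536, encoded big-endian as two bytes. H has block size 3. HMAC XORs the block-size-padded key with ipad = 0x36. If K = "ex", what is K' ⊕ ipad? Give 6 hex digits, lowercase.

534e36

Key "ex" = 65 78 is 2 bytes ≤ B = 3; zero-pad to 3 bytes: K' = 65 78 00.
XOR each byte with 0x36: 65⊕36=53, 78⊕36=4e, 00⊕36=36.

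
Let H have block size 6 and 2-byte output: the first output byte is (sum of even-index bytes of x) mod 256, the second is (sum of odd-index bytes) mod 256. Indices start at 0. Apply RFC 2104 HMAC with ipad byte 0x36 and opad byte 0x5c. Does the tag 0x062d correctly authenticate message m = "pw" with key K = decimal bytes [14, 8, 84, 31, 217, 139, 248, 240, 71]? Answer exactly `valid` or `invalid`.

valid

Key decimal bytes [14, 8, 84, 31, 217, 139, 248, 240, 71] = 0e 08 54 1f d9 8b f8 f0 47 is 9 bytes > B = 6, so hash it first: H(key) = 7a a2, then zero-pad to 6 bytes: K' = 7a a2 00 00 00 00.
K' ⊕ ipad = 4c 94 36 36 36 36; K' ⊕ opad = 26 fe 5c 5c 5c 5c.
Inner hash: even-index sum = 296 mod 256 = 40; odd-index sum = 375 mod 256 = 119 → 28 77.
Outer hash (recomputed tag): even-index sum = 262 mod 256 = 6; odd-index sum = 557 mod 256 = 45 → 06 2d.
Recomputed tag = 062d; claimed = 062d → match.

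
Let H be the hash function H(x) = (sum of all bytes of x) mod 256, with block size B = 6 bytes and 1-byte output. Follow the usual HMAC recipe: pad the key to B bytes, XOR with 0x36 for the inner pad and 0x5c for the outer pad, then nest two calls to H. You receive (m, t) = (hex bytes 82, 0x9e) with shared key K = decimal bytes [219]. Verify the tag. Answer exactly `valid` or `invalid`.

Key decimal bytes [219] = db is 1 byte ≤ B = 6; zero-pad to 6 bytes: K' = db 00 00 00 00 00.
K' ⊕ ipad = ed 36 36 36 36 36; K' ⊕ opad = 87 5c 5c 5c 5c 5c.
Inner hash: sum = 237+54+54+54+54+54+130 = 637; mod 256 = 125 → 7d.
Outer hash (recomputed tag): sum = 135+92+92+92+92+92+125 = 720; mod 256 = 208 → d0.
Recomputed tag = d0; claimed = 9e → mismatch.

invalid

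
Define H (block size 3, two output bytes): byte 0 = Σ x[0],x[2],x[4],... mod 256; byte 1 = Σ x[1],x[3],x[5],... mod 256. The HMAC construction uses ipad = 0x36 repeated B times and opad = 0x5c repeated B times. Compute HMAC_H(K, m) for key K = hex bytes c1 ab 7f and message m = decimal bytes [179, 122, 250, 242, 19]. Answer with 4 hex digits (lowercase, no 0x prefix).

Key hex bytes c1 ab 7f is exactly B = 3 bytes: K' = c1 ab 7f.
K' ⊕ ipad = f7 9d 49.  K' ⊕ opad = 9d f7 23.
Inner input = (K'⊕ipad) ∥ m = f7 9d 49 ∥ b3 7a fa f2 13.
Inner hash: even-index sum = 684 mod 256 = 172; odd-index sum = 605 mod 256 = 93 → ac 5d.
Outer input = (K'⊕opad) ∥ inner = 9d f7 23 ∥ ac 5d.
Outer hash (tag): even-index sum = 285 mod 256 = 29; odd-index sum = 419 mod 256 = 163 → 1d a3.

1da3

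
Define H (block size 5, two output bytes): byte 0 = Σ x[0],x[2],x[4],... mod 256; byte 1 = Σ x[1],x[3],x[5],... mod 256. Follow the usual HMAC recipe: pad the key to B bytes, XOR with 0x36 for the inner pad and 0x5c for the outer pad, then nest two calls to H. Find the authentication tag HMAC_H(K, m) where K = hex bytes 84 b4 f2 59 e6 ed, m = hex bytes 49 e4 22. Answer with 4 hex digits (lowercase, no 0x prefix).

25bc

Key hex bytes 84 b4 f2 59 e6 ed is 6 bytes > B = 5, so hash it first: H(key) = 5c fa, then zero-pad to 5 bytes: K' = 5c fa 00 00 00.
K' ⊕ ipad = 6a cc 36 36 36.  K' ⊕ opad = 00 a6 5c 5c 5c.
Inner input = (K'⊕ipad) ∥ m = 6a cc 36 36 36 ∥ 49 e4 22.
Inner hash: even-index sum = 442 mod 256 = 186; odd-index sum = 365 mod 256 = 109 → ba 6d.
Outer input = (K'⊕opad) ∥ inner = 00 a6 5c 5c 5c ∥ ba 6d.
Outer hash (tag): even-index sum = 293 mod 256 = 37; odd-index sum = 444 mod 256 = 188 → 25 bc.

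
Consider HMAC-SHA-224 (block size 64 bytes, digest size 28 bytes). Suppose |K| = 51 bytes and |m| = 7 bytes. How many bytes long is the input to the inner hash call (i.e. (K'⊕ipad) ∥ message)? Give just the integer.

71

Key is 51 ≤ 64 bytes, zero-padded: |K'| = 64.
Inner input = (K'⊕ipad) ∥ m → 64 + 7 = 71 bytes.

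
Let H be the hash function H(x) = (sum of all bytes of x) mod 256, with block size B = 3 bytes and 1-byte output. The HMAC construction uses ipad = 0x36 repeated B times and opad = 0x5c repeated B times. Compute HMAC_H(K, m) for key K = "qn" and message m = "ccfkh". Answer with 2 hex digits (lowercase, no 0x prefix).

Key "qn" = 71 6e is 2 bytes ≤ B = 3; zero-pad to 3 bytes: K' = 71 6e 00.
K' ⊕ ipad = 47 58 36.  K' ⊕ opad = 2d 32 5c.
Inner input = (K'⊕ipad) ∥ m = 47 58 36 ∥ 63 63 66 6b 68.
Inner hash: sum = 71+88+54+99+99+102+107+104 = 724; mod 256 = 212 → d4.
Outer input = (K'⊕opad) ∥ inner = 2d 32 5c ∥ d4.
Outer hash (tag): sum = 45+50+92+212 = 399; mod 256 = 143 → 8f.

8f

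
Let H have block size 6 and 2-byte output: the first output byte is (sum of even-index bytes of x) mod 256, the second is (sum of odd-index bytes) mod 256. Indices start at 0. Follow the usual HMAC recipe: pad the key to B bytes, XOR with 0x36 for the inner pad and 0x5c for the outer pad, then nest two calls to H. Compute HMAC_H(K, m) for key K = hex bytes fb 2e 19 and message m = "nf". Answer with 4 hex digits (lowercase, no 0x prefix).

e814

Key hex bytes fb 2e 19 is 3 bytes ≤ B = 6; zero-pad to 6 bytes: K' = fb 2e 19 00 00 00.
K' ⊕ ipad = cd 18 2f 36 36 36.  K' ⊕ opad = a7 72 45 5c 5c 5c.
Inner input = (K'⊕ipad) ∥ m = cd 18 2f 36 36 36 ∥ 6e 66.
Inner hash: even-index sum = 416 mod 256 = 160; odd-index sum = 234 mod 256 = 234 → a0 ea.
Outer input = (K'⊕opad) ∥ inner = a7 72 45 5c 5c 5c ∥ a0 ea.
Outer hash (tag): even-index sum = 488 mod 256 = 232; odd-index sum = 532 mod 256 = 20 → e8 14.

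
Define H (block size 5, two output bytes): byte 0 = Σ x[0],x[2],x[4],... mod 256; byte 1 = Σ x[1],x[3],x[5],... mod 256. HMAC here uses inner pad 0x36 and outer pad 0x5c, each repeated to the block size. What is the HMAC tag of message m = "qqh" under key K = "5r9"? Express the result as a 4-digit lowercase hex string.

7d43

Key "5r9" = 35 72 39 is 3 bytes ≤ B = 5; zero-pad to 5 bytes: K' = 35 72 39 00 00.
K' ⊕ ipad = 03 44 0f 36 36.  K' ⊕ opad = 69 2e 65 5c 5c.
Inner input = (K'⊕ipad) ∥ m = 03 44 0f 36 36 ∥ 71 71 68.
Inner hash: even-index sum = 185 mod 256 = 185; odd-index sum = 339 mod 256 = 83 → b9 53.
Outer input = (K'⊕opad) ∥ inner = 69 2e 65 5c 5c ∥ b9 53.
Outer hash (tag): even-index sum = 381 mod 256 = 125; odd-index sum = 323 mod 256 = 67 → 7d 43.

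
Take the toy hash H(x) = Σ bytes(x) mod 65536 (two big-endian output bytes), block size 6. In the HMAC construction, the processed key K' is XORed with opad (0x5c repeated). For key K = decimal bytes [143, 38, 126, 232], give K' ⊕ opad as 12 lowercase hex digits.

Key decimal bytes [143, 38, 126, 232] = 8f 26 7e e8 is 4 bytes ≤ B = 6; zero-pad to 6 bytes: K' = 8f 26 7e e8 00 00.
XOR each byte with 0x5c: 8f⊕5c=d3, 26⊕5c=7a, 7e⊕5c=22, e8⊕5c=b4, 00⊕5c=5c, 00⊕5c=5c.

d37a22b45c5c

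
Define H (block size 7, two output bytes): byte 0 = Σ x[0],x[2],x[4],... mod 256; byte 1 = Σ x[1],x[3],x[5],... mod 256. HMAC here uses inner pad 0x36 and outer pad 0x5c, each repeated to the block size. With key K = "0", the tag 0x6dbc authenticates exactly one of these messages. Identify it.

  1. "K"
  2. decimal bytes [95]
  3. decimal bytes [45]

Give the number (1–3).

1

Key "0" = 30 is 1 byte ≤ B = 7; zero-pad to 7 bytes: K' = 30 00 00 00 00 00 00.
K' ⊕ ipad = 06 36 36 36 36 36 36; K' ⊕ opad = 6c 5c 5c 5c 5c 5c 5c.
m1: inner = H(06 36 36 36 36 36 36 4b) = a8 ed; tag = H(6c 5c 5c 5c 5c 5c 5c a8 ed) = 6dbc ← matches
m2: inner = H(06 36 36 36 36 36 36 5f) = a8 01; tag = H(6c 5c 5c 5c 5c 5c 5c a8 01) = 81bc
m3: inner = H(06 36 36 36 36 36 36 2d) = a8 cf; tag = H(6c 5c 5c 5c 5c 5c 5c a8 cf) = 4fbc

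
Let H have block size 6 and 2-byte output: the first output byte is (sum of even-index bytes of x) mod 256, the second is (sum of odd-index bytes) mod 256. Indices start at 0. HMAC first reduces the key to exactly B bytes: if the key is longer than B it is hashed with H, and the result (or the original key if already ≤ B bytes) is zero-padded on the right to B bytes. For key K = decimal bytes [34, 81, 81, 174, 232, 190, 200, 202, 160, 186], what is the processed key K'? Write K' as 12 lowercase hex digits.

c34100000000

|K| = 10 > B = 6, so first hash the key.
H(K): even-index sum = 707 mod 256 = 195; odd-index sum = 833 mod 256 = 65 → c3 41.
Zero-pad H(K) = c3 41 to 6 bytes: K' = c3 41 00 00 00 00.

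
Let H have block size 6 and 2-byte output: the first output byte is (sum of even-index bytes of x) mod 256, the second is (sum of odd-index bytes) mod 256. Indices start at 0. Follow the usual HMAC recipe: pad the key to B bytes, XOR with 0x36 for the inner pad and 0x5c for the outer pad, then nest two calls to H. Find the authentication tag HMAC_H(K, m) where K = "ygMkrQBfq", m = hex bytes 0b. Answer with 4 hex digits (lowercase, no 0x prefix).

Key "ygMkrQBfq" = 79 67 4d 6b 72 51 42 66 71 is 9 bytes > B = 6, so hash it first: H(key) = eb 89, then zero-pad to 6 bytes: K' = eb 89 00 00 00 00.
K' ⊕ ipad = dd bf 36 36 36 36.  K' ⊕ opad = b7 d5 5c 5c 5c 5c.
Inner input = (K'⊕ipad) ∥ m = dd bf 36 36 36 36 ∥ 0b.
Inner hash: even-index sum = 340 mod 256 = 84; odd-index sum = 299 mod 256 = 43 → 54 2b.
Outer input = (K'⊕opad) ∥ inner = b7 d5 5c 5c 5c 5c ∥ 54 2b.
Outer hash (tag): even-index sum = 451 mod 256 = 195; odd-index sum = 440 mod 256 = 184 → c3 b8.

c3b8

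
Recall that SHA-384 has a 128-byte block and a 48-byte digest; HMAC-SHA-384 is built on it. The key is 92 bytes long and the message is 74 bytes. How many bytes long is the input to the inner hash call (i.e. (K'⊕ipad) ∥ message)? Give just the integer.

202

Key is 92 ≤ 128 bytes, zero-padded: |K'| = 128.
Inner input = (K'⊕ipad) ∥ m → 128 + 74 = 202 bytes.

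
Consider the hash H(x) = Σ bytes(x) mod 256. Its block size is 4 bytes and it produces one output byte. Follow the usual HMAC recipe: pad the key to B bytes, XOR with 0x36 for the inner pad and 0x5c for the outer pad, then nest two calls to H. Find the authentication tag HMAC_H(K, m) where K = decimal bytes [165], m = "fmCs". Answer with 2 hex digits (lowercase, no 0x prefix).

Key decimal bytes [165] = a5 is 1 byte ≤ B = 4; zero-pad to 4 bytes: K' = a5 00 00 00.
K' ⊕ ipad = 93 36 36 36.  K' ⊕ opad = f9 5c 5c 5c.
Inner input = (K'⊕ipad) ∥ m = 93 36 36 36 ∥ 66 6d 43 73.
Inner hash: sum = 147+54+54+54+102+109+67+115 = 702; mod 256 = 190 → be.
Outer input = (K'⊕opad) ∥ inner = f9 5c 5c 5c ∥ be.
Outer hash (tag): sum = 249+92+92+92+190 = 715; mod 256 = 203 → cb.

cb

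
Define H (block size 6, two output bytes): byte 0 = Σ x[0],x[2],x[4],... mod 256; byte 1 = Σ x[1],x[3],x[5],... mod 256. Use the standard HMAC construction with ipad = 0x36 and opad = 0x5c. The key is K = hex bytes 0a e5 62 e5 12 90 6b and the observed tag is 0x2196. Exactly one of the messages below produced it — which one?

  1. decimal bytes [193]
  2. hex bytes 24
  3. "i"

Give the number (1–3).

3

Key hex bytes 0a e5 62 e5 12 90 6b is 7 bytes > B = 6, so hash it first: H(key) = e9 5a, then zero-pad to 6 bytes: K' = e9 5a 00 00 00 00.
K' ⊕ ipad = df 6c 36 36 36 36; K' ⊕ opad = b5 06 5c 5c 5c 5c.
m1: inner = H(df 6c 36 36 36 36 c1) = 0c d8; tag = H(b5 06 5c 5c 5c 5c 0c d8) = 7996
m2: inner = H(df 6c 36 36 36 36 24) = 6f d8; tag = H(b5 06 5c 5c 5c 5c 6f d8) = dc96
m3: inner = H(df 6c 36 36 36 36 69) = b4 d8; tag = H(b5 06 5c 5c 5c 5c b4 d8) = 2196 ← matches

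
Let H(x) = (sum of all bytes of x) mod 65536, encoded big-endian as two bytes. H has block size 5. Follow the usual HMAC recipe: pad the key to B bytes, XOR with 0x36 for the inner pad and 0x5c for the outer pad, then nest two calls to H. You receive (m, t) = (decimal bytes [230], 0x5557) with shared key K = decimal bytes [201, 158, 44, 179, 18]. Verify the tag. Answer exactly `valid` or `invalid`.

Key decimal bytes [201, 158, 44, 179, 18] = c9 9e 2c b3 12 is exactly B = 5 bytes: K' = c9 9e 2c b3 12.
K' ⊕ ipad = ff a8 1a 85 24; K' ⊕ opad = 95 c2 70 ef 4e.
Inner hash: sum = 255+168+26+133+36+230 = 848 → 03 50.
Outer hash (recomputed tag): sum = 149+194+112+239+78+3+80 = 855 → 03 57.
Recomputed tag = 0357; claimed = 5557 → mismatch.

invalid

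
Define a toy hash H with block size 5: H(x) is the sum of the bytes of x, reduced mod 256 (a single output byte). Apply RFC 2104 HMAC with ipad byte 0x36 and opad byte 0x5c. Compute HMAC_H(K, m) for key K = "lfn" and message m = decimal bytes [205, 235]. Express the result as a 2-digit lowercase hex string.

7a

Key "lfn" = 6c 66 6e is 3 bytes ≤ B = 5; zero-pad to 5 bytes: K' = 6c 66 6e 00 00.
K' ⊕ ipad = 5a 50 58 36 36.  K' ⊕ opad = 30 3a 32 5c 5c.
Inner input = (K'⊕ipad) ∥ m = 5a 50 58 36 36 ∥ cd eb.
Inner hash: sum = 90+80+88+54+54+205+235 = 806; mod 256 = 38 → 26.
Outer input = (K'⊕opad) ∥ inner = 30 3a 32 5c 5c ∥ 26.
Outer hash (tag): sum = 48+58+50+92+92+38 = 378; mod 256 = 122 → 7a.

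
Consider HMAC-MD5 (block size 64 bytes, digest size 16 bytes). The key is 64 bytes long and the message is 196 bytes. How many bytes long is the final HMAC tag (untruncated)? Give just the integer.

The tag is one MD5 digest: 16 bytes.

16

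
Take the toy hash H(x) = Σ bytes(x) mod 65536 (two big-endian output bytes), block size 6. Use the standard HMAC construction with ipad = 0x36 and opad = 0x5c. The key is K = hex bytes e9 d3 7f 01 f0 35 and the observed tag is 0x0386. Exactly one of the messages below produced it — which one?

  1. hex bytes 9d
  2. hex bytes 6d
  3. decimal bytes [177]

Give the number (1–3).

1

Key hex bytes e9 d3 7f 01 f0 35 is exactly B = 6 bytes: K' = e9 d3 7f 01 f0 35.
K' ⊕ ipad = df e5 49 37 c6 03; K' ⊕ opad = b5 8f 23 5d ac 69.
m1: inner = H(df e5 49 37 c6 03 9d) = 03 aa; tag = H(b5 8f 23 5d ac 69 03 aa) = 0386 ← matches
m2: inner = H(df e5 49 37 c6 03 6d) = 03 7a; tag = H(b5 8f 23 5d ac 69 03 7a) = 0356
m3: inner = H(df e5 49 37 c6 03 b1) = 03 be; tag = H(b5 8f 23 5d ac 69 03 be) = 039a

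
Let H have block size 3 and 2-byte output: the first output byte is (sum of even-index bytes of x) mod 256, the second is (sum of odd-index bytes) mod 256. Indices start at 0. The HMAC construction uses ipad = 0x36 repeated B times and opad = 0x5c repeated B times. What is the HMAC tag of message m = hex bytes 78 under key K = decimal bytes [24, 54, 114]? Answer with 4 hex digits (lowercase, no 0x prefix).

Key decimal bytes [24, 54, 114] = 18 36 72 is exactly B = 3 bytes: K' = 18 36 72.
K' ⊕ ipad = 2e 00 44.  K' ⊕ opad = 44 6a 2e.
Inner input = (K'⊕ipad) ∥ m = 2e 00 44 ∥ 78.
Inner hash: even-index sum = 114 mod 256 = 114; odd-index sum = 120 mod 256 = 120 → 72 78.
Outer input = (K'⊕opad) ∥ inner = 44 6a 2e ∥ 72 78.
Outer hash (tag): even-index sum = 234 mod 256 = 234; odd-index sum = 220 mod 256 = 220 → ea dc.

eadc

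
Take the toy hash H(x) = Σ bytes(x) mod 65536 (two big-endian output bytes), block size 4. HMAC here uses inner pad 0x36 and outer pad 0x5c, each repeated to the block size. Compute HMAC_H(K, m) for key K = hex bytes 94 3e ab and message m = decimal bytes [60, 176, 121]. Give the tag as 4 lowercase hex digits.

Key hex bytes 94 3e ab is 3 bytes ≤ B = 4; zero-pad to 4 bytes: K' = 94 3e ab 00.
K' ⊕ ipad = a2 08 9d 36.  K' ⊕ opad = c8 62 f7 5c.
Inner input = (K'⊕ipad) ∥ m = a2 08 9d 36 ∥ 3c b0 79.
Inner hash: sum = 162+8+157+54+60+176+121 = 738 → 02 e2.
Outer input = (K'⊕opad) ∥ inner = c8 62 f7 5c ∥ 02 e2.
Outer hash (tag): sum = 200+98+247+92+2+226 = 865 → 03 61.

0361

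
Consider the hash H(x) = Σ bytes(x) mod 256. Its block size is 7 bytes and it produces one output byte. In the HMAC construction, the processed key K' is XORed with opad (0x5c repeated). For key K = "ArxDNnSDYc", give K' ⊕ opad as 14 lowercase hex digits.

Key "ArxDNnSDYc" = 41 72 78 44 4e 6e 53 44 59 63 is 10 bytes > B = 7, so hash it first: H(key) = 7e, then zero-pad to 7 bytes: K' = 7e 00 00 00 00 00 00.
XOR each byte with 0x5c: 7e⊕5c=22, 00⊕5c=5c, 00⊕5c=5c, 00⊕5c=5c, 00⊕5c=5c, 00⊕5c=5c, 00⊕5c=5c.

225c5c5c5c5c5c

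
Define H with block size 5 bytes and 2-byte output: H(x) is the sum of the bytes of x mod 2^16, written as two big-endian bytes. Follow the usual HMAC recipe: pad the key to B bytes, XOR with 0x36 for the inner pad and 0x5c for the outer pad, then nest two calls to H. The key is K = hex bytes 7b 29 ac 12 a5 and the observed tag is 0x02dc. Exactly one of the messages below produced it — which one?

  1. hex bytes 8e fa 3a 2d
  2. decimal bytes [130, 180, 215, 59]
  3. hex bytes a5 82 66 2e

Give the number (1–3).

Key hex bytes 7b 29 ac 12 a5 is exactly B = 5 bytes: K' = 7b 29 ac 12 a5.
K' ⊕ ipad = 4d 1f 9a 24 93; K' ⊕ opad = 27 75 f0 4e f9.
m1: inner = H(4d 1f 9a 24 93 8e fa 3a 2d) = 03 ac; tag = H(27 75 f0 4e f9 03 ac) = 0382
m2: inner = H(4d 1f 9a 24 93 82 b4 d7 3b) = 04 05; tag = H(27 75 f0 4e f9 04 05) = 02dc ← matches
m3: inner = H(4d 1f 9a 24 93 a5 82 66 2e) = 03 78; tag = H(27 75 f0 4e f9 03 78) = 034e

2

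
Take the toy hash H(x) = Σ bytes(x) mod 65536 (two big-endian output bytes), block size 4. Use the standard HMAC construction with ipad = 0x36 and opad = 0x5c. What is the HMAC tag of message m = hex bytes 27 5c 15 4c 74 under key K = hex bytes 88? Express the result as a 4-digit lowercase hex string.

02a2

Key hex bytes 88 is 1 byte ≤ B = 4; zero-pad to 4 bytes: K' = 88 00 00 00.
K' ⊕ ipad = be 36 36 36.  K' ⊕ opad = d4 5c 5c 5c.
Inner input = (K'⊕ipad) ∥ m = be 36 36 36 ∥ 27 5c 15 4c 74.
Inner hash: sum = 190+54+54+54+39+92+21+76+116 = 696 → 02 b8.
Outer input = (K'⊕opad) ∥ inner = d4 5c 5c 5c ∥ 02 b8.
Outer hash (tag): sum = 212+92+92+92+2+184 = 674 → 02 a2.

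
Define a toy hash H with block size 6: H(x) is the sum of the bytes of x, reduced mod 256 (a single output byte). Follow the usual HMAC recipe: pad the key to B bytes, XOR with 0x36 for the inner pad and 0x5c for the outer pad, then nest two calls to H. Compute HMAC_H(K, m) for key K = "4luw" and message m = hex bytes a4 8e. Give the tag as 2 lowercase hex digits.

Key "4luw" = 34 6c 75 77 is 4 bytes ≤ B = 6; zero-pad to 6 bytes: K' = 34 6c 75 77 00 00.
K' ⊕ ipad = 02 5a 43 41 36 36.  K' ⊕ opad = 68 30 29 2b 5c 5c.
Inner input = (K'⊕ipad) ∥ m = 02 5a 43 41 36 36 ∥ a4 8e.
Inner hash: sum = 2+90+67+65+54+54+164+142 = 638; mod 256 = 126 → 7e.
Outer input = (K'⊕opad) ∥ inner = 68 30 29 2b 5c 5c ∥ 7e.
Outer hash (tag): sum = 104+48+41+43+92+92+126 = 546; mod 256 = 34 → 22.

22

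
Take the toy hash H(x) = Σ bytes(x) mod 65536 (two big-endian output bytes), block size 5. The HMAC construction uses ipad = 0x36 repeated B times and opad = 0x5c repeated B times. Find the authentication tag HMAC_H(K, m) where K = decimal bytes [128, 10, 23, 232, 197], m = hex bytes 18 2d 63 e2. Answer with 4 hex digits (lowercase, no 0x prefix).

Key decimal bytes [128, 10, 23, 232, 197] = 80 0a 17 e8 c5 is exactly B = 5 bytes: K' = 80 0a 17 e8 c5.
K' ⊕ ipad = b6 3c 21 de f3.  K' ⊕ opad = dc 56 4b b4 99.
Inner input = (K'⊕ipad) ∥ m = b6 3c 21 de f3 ∥ 18 2d 63 e2.
Inner hash: sum = 182+60+33+222+243+24+45+99+226 = 1134 → 04 6e.
Outer input = (K'⊕opad) ∥ inner = dc 56 4b b4 99 ∥ 04 6e.
Outer hash (tag): sum = 220+86+75+180+153+4+110 = 828 → 03 3c.

033c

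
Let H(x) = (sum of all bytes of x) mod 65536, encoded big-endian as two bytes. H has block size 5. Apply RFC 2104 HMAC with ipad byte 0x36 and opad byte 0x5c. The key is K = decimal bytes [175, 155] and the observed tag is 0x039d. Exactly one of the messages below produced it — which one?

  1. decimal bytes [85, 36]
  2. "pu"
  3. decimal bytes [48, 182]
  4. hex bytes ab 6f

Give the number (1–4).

2

Key decimal bytes [175, 155] = af 9b is 2 bytes ≤ B = 5; zero-pad to 5 bytes: K' = af 9b 00 00 00.
K' ⊕ ipad = 99 ad 36 36 36; K' ⊕ opad = f3 c7 5c 5c 5c.
m1: inner = H(99 ad 36 36 36 55 24) = 02 61; tag = H(f3 c7 5c 5c 5c 02 61) = 0331
m2: inner = H(99 ad 36 36 36 70 75) = 02 cd; tag = H(f3 c7 5c 5c 5c 02 cd) = 039d ← matches
m3: inner = H(99 ad 36 36 36 30 b6) = 02 ce; tag = H(f3 c7 5c 5c 5c 02 ce) = 039e
m4: inner = H(99 ad 36 36 36 ab 6f) = 03 02; tag = H(f3 c7 5c 5c 5c 03 02) = 02d3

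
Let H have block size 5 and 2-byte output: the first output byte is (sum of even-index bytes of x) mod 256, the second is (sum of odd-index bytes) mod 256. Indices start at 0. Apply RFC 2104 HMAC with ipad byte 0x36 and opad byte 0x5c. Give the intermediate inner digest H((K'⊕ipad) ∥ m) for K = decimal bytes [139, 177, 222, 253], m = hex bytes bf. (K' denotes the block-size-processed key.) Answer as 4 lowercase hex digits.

Key decimal bytes [139, 177, 222, 253] = 8b b1 de fd is 4 bytes ≤ B = 5; zero-pad to 5 bytes: K' = 8b b1 de fd 00.
K' ⊕ ipad = bd 87 e8 cb 36.
Inner input = bd 87 e8 cb 36 ∥ bf.
Inner hash: even-index sum = 475 mod 256 = 219; odd-index sum = 529 mod 256 = 17 → db 11.

db11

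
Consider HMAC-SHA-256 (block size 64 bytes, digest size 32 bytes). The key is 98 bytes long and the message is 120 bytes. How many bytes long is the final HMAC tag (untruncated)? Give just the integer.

32

The tag is one SHA-256 digest: 32 bytes.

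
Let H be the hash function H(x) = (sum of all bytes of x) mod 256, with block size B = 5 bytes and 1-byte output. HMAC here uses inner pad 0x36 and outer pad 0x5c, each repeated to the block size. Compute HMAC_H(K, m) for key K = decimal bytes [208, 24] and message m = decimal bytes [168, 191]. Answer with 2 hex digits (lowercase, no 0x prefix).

01

Key decimal bytes [208, 24] = d0 18 is 2 bytes ≤ B = 5; zero-pad to 5 bytes: K' = d0 18 00 00 00.
K' ⊕ ipad = e6 2e 36 36 36.  K' ⊕ opad = 8c 44 5c 5c 5c.
Inner input = (K'⊕ipad) ∥ m = e6 2e 36 36 36 ∥ a8 bf.
Inner hash: sum = 230+46+54+54+54+168+191 = 797; mod 256 = 29 → 1d.
Outer input = (K'⊕opad) ∥ inner = 8c 44 5c 5c 5c ∥ 1d.
Outer hash (tag): sum = 140+68+92+92+92+29 = 513; mod 256 = 1 → 01.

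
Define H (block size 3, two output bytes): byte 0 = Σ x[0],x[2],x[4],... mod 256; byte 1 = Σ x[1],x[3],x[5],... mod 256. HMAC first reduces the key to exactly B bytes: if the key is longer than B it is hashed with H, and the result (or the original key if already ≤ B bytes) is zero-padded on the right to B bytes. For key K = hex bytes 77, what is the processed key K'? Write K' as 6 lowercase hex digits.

Key hex bytes 77 is 1 byte ≤ B = 3; zero-pad to 3 bytes: K' = 77 00 00.

770000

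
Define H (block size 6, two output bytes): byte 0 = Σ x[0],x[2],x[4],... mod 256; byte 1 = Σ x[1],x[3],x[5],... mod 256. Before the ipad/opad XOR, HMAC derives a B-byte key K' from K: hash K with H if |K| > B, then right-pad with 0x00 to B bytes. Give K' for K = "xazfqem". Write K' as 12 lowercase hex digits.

d02c00000000

|K| = 7 > B = 6, so first hash the key.
H(K): even-index sum = 464 mod 256 = 208; odd-index sum = 300 mod 256 = 44 → d0 2c.
Zero-pad H(K) = d0 2c to 6 bytes: K' = d0 2c 00 00 00 00.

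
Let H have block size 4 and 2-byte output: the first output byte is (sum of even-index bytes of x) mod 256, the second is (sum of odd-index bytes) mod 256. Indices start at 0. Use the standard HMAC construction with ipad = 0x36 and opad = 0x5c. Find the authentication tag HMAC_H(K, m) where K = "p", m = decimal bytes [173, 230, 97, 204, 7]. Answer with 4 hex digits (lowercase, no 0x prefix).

Key "p" = 70 is 1 byte ≤ B = 4; zero-pad to 4 bytes: K' = 70 00 00 00.
K' ⊕ ipad = 46 36 36 36.  K' ⊕ opad = 2c 5c 5c 5c.
Inner input = (K'⊕ipad) ∥ m = 46 36 36 36 ∥ ad e6 61 cc 07.
Inner hash: even-index sum = 401 mod 256 = 145; odd-index sum = 542 mod 256 = 30 → 91 1e.
Outer input = (K'⊕opad) ∥ inner = 2c 5c 5c 5c ∥ 91 1e.
Outer hash (tag): even-index sum = 281 mod 256 = 25; odd-index sum = 214 mod 256 = 214 → 19 d6.

19d6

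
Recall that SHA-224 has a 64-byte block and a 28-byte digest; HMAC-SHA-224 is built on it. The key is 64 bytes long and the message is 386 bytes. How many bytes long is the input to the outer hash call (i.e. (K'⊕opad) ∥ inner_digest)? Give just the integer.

92

Key is 64 ≤ 64 bytes, zero-padded: |K'| = 64.
Outer input = (K'⊕opad) ∥ H(inner) → 64 + 28 = 92 bytes.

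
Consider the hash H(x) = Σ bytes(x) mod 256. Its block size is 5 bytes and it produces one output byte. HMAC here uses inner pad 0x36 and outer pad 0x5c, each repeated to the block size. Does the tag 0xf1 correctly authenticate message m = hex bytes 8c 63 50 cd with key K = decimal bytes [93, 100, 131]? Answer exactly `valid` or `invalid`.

Key decimal bytes [93, 100, 131] = 5d 64 83 is 3 bytes ≤ B = 5; zero-pad to 5 bytes: K' = 5d 64 83 00 00.
K' ⊕ ipad = 6b 52 b5 36 36; K' ⊕ opad = 01 38 df 5c 5c.
Inner hash: sum = 107+82+181+54+54+140+99+80+205 = 1002; mod 256 = 234 → ea.
Outer hash (recomputed tag): sum = 1+56+223+92+92+234 = 698; mod 256 = 186 → ba.
Recomputed tag = ba; claimed = f1 → mismatch.

invalid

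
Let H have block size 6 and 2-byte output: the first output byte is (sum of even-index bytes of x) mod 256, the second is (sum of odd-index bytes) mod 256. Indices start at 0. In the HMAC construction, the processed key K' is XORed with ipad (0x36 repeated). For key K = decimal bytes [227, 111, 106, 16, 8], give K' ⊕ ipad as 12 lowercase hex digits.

d5595c263e36

Key decimal bytes [227, 111, 106, 16, 8] = e3 6f 6a 10 08 is 5 bytes ≤ B = 6; zero-pad to 6 bytes: K' = e3 6f 6a 10 08 00.
XOR each byte with 0x36: e3⊕36=d5, 6f⊕36=59, 6a⊕36=5c, 10⊕36=26, 08⊕36=3e, 00⊕36=36.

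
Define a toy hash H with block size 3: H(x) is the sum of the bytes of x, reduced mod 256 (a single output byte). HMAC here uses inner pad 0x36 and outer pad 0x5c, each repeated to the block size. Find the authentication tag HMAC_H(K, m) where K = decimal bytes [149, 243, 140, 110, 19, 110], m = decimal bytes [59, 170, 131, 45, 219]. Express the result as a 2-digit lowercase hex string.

Key decimal bytes [149, 243, 140, 110, 19, 110] = 95 f3 8c 6e 13 6e is 6 bytes > B = 3, so hash it first: H(key) = 03, then zero-pad to 3 bytes: K' = 03 00 00.
K' ⊕ ipad = 35 36 36.  K' ⊕ opad = 5f 5c 5c.
Inner input = (K'⊕ipad) ∥ m = 35 36 36 ∥ 3b aa 83 2d db.
Inner hash: sum = 53+54+54+59+170+131+45+219 = 785; mod 256 = 17 → 11.
Outer input = (K'⊕opad) ∥ inner = 5f 5c 5c ∥ 11.
Outer hash (tag): sum = 95+92+92+17 = 296; mod 256 = 40 → 28.

28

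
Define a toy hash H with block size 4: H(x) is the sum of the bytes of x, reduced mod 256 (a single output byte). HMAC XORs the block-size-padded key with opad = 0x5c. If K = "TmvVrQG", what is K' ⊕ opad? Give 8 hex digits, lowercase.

Key "TmvVrQG" = 54 6d 76 56 72 51 47 is 7 bytes > B = 4, so hash it first: H(key) = 97, then zero-pad to 4 bytes: K' = 97 00 00 00.
XOR each byte with 0x5c: 97⊕5c=cb, 00⊕5c=5c, 00⊕5c=5c, 00⊕5c=5c.

cb5c5c5c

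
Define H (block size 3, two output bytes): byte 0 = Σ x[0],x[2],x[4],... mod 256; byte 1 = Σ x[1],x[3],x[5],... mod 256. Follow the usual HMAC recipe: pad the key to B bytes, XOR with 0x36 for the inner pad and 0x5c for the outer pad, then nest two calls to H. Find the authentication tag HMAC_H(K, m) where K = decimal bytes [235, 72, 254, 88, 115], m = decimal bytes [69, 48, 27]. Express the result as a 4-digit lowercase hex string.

52cc

Key decimal bytes [235, 72, 254, 88, 115] = eb 48 fe 58 73 is 5 bytes > B = 3, so hash it first: H(key) = 5c a0, then zero-pad to 3 bytes: K' = 5c a0 00.
K' ⊕ ipad = 6a 96 36.  K' ⊕ opad = 00 fc 5c.
Inner input = (K'⊕ipad) ∥ m = 6a 96 36 ∥ 45 30 1b.
Inner hash: even-index sum = 208 mod 256 = 208; odd-index sum = 246 mod 256 = 246 → d0 f6.
Outer input = (K'⊕opad) ∥ inner = 00 fc 5c ∥ d0 f6.
Outer hash (tag): even-index sum = 338 mod 256 = 82; odd-index sum = 460 mod 256 = 204 → 52 cc.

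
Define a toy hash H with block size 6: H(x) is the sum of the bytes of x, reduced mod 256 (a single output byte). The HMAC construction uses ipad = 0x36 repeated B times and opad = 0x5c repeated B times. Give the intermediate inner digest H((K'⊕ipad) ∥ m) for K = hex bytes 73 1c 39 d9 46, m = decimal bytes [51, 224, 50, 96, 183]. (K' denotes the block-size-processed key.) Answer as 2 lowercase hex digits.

6f

Key hex bytes 73 1c 39 d9 46 is 5 bytes ≤ B = 6; zero-pad to 6 bytes: K' = 73 1c 39 d9 46 00.
K' ⊕ ipad = 45 2a 0f ef 70 36.
Inner input = 45 2a 0f ef 70 36 ∥ 33 e0 32 60 b7.
Inner hash: sum = 69+42+15+239+112+54+51+224+50+96+183 = 1135; mod 256 = 111 → 6f.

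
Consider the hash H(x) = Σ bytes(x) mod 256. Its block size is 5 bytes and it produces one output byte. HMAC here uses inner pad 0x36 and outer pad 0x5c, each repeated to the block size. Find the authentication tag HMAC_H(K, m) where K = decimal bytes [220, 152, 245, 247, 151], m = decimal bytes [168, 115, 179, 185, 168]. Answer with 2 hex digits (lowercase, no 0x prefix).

4f

Key decimal bytes [220, 152, 245, 247, 151] = dc 98 f5 f7 97 is exactly B = 5 bytes: K' = dc 98 f5 f7 97.
K' ⊕ ipad = ea ae c3 c1 a1.  K' ⊕ opad = 80 c4 a9 ab cb.
Inner input = (K'⊕ipad) ∥ m = ea ae c3 c1 a1 ∥ a8 73 b3 b9 a8.
Inner hash: sum = 234+174+195+193+161+168+115+179+185+168 = 1772; mod 256 = 236 → ec.
Outer input = (K'⊕opad) ∥ inner = 80 c4 a9 ab cb ∥ ec.
Outer hash (tag): sum = 128+196+169+171+203+236 = 1103; mod 256 = 79 → 4f.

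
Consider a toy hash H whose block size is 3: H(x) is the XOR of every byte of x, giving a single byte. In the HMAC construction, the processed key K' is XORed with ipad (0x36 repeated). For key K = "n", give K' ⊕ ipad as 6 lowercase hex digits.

583636

Key "n" = 6e is 1 byte ≤ B = 3; zero-pad to 3 bytes: K' = 6e 00 00.
XOR each byte with 0x36: 6e⊕36=58, 00⊕36=36, 00⊕36=36.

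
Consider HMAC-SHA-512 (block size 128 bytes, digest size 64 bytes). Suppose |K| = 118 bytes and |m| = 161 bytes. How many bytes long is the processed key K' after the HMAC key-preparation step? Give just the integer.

128

Key is 118 ≤ 128 bytes, zero-padded: |K'| = 128.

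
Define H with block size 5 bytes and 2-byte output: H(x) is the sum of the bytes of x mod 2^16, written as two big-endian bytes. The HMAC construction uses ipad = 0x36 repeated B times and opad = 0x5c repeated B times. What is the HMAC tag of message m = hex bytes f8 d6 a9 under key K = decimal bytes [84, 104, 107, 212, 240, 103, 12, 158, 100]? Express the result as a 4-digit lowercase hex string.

Key decimal bytes [84, 104, 107, 212, 240, 103, 12, 158, 100] = 54 68 6b d4 f0 67 0c 9e 64 is 9 bytes > B = 5, so hash it first: H(key) = 04 60, then zero-pad to 5 bytes: K' = 04 60 00 00 00.
K' ⊕ ipad = 32 56 36 36 36.  K' ⊕ opad = 58 3c 5c 5c 5c.
Inner input = (K'⊕ipad) ∥ m = 32 56 36 36 36 ∥ f8 d6 a9.
Inner hash: sum = 50+86+54+54+54+248+214+169 = 929 → 03 a1.
Outer input = (K'⊕opad) ∥ inner = 58 3c 5c 5c 5c ∥ 03 a1.
Outer hash (tag): sum = 88+60+92+92+92+3+161 = 588 → 02 4c.

024c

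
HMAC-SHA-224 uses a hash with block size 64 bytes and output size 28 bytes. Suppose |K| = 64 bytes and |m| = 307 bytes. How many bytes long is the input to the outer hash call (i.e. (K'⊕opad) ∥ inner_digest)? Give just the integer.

Key is 64 ≤ 64 bytes, zero-padded: |K'| = 64.
Outer input = (K'⊕opad) ∥ H(inner) → 64 + 28 = 92 bytes.

92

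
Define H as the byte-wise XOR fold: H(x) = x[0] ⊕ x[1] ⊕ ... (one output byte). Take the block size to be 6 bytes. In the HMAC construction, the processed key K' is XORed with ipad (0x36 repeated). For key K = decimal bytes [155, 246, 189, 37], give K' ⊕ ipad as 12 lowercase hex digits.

adc08b133636

Key decimal bytes [155, 246, 189, 37] = 9b f6 bd 25 is 4 bytes ≤ B = 6; zero-pad to 6 bytes: K' = 9b f6 bd 25 00 00.
XOR each byte with 0x36: 9b⊕36=ad, f6⊕36=c0, bd⊕36=8b, 25⊕36=13, 00⊕36=36, 00⊕36=36.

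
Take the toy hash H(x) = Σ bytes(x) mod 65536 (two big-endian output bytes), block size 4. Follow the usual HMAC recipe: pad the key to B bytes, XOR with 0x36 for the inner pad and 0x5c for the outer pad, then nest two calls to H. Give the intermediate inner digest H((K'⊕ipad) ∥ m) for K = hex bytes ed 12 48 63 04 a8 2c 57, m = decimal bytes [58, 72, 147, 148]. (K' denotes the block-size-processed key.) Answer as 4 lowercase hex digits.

0338

Key hex bytes ed 12 48 63 04 a8 2c 57 is 8 bytes > B = 4, so hash it first: H(key) = 02 d9, then zero-pad to 4 bytes: K' = 02 d9 00 00.
K' ⊕ ipad = 34 ef 36 36.
Inner input = 34 ef 36 36 ∥ 3a 48 93 94.
Inner hash: sum = 52+239+54+54+58+72+147+148 = 824 → 03 38.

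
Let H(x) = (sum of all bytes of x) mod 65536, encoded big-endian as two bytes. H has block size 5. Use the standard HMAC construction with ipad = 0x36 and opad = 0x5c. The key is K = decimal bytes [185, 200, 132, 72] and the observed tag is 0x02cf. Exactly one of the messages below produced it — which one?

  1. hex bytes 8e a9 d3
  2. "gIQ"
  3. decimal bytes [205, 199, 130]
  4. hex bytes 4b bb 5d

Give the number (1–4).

Key decimal bytes [185, 200, 132, 72] = b9 c8 84 48 is 4 bytes ≤ B = 5; zero-pad to 5 bytes: K' = b9 c8 84 48 00.
K' ⊕ ipad = 8f fe b2 7e 36; K' ⊕ opad = e5 94 d8 14 5c.
m1: inner = H(8f fe b2 7e 36 8e a9 d3) = 04 fd; tag = H(e5 94 d8 14 5c 04 fd) = 03c2
m2: inner = H(8f fe b2 7e 36 67 49 51) = 03 f4; tag = H(e5 94 d8 14 5c 03 f4) = 03b8
m3: inner = H(8f fe b2 7e 36 cd c7 82) = 05 09; tag = H(e5 94 d8 14 5c 05 09) = 02cf ← matches
m4: inner = H(8f fe b2 7e 36 4b bb 5d) = 04 56; tag = H(e5 94 d8 14 5c 04 56) = 031b

3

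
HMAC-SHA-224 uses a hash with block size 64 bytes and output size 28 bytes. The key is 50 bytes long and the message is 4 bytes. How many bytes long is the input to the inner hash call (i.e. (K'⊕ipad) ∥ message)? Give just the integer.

68

Key is 50 ≤ 64 bytes, zero-padded: |K'| = 64.
Inner input = (K'⊕ipad) ∥ m → 64 + 4 = 68 bytes.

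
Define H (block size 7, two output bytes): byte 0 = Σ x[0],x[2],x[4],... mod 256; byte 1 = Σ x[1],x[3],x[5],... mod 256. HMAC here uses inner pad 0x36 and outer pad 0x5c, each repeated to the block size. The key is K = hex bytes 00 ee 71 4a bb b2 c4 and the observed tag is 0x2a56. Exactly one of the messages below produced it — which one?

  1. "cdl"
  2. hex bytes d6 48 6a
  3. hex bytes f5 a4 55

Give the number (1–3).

Key hex bytes 00 ee 71 4a bb b2 c4 is exactly B = 7 bytes: K' = 00 ee 71 4a bb b2 c4.
K' ⊕ ipad = 36 d8 47 7c 8d 84 f2; K' ⊕ opad = 5c b2 2d 16 e7 ee 98.
m1: inner = H(36 d8 47 7c 8d 84 f2 63 64 6c) = 60 a7; tag = H(5c b2 2d 16 e7 ee 98 60 a7) = af16
m2: inner = H(36 d8 47 7c 8d 84 f2 d6 48 6a) = 44 18; tag = H(5c b2 2d 16 e7 ee 98 44 18) = 20fa
m3: inner = H(36 d8 47 7c 8d 84 f2 f5 a4 55) = a0 22; tag = H(5c b2 2d 16 e7 ee 98 a0 22) = 2a56 ← matches

3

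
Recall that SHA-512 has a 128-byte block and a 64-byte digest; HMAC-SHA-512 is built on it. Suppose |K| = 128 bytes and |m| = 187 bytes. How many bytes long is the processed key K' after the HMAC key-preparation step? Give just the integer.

Key is 128 ≤ 128 bytes, zero-padded: |K'| = 128.

128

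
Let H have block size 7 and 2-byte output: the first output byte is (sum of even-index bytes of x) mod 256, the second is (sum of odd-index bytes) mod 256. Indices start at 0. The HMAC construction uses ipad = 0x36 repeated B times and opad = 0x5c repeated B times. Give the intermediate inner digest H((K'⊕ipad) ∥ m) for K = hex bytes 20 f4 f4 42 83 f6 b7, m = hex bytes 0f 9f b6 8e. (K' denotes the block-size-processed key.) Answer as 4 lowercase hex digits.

Key hex bytes 20 f4 f4 42 83 f6 b7 is exactly B = 7 bytes: K' = 20 f4 f4 42 83 f6 b7.
K' ⊕ ipad = 16 c2 c2 74 b5 c0 81.
Inner input = 16 c2 c2 74 b5 c0 81 ∥ 0f 9f b6 8e.
Inner hash: even-index sum = 827 mod 256 = 59; odd-index sum = 699 mod 256 = 187 → 3b bb.

3bbb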